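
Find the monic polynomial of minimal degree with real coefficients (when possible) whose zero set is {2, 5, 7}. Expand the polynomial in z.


The polynomial is p(z) = ∏_{α ∈ S} (z − α), where S = {2, 5, 7}.
Expanding the product yields: p(z) = z^3 -14·z^2 + 59·z -70.
The resulting polynomial has degree 3 and real coefficients as required.

p(z) = z^3 -14·z^2 + 59·z -70.


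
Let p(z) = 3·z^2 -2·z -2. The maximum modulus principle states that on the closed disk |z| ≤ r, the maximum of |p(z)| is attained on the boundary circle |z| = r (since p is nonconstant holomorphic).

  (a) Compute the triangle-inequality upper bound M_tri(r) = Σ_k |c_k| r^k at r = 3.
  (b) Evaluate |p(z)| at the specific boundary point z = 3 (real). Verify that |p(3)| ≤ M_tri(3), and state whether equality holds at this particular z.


Coefficients: c_0 = -2, c_1 = -2, c_2 = 3. Radius r = 3.
Part (a). Triangle bound: M_tri(r) = Σ_k |c_k| r^k
  = |-2|·3^0 + |-2|·3^1 + |3|·3^2
  = 2 + 6 + 27 = 35.
This bounds M(r) := max_{|z|=r} |p(z)| from above; equality holds iff all terms c_k z^k can be made to align in phase at a single z on |z|=r.
Part (b). At z = 3 (real, on the circle |z| = r):
  p(3) = (-2)·3^0 + (-2)·3^1 + (3)·3^2 = 19.
  |p(3)| = 19.
Check: |p(3)| = 19 ≤ 35 = M_tri(3). ✓ Equality does not hold at z = 3 (the coefficients have mixed signs, so the terms do not all align in phase there).

M_tri(3) = 35; |p(3)| = 19; equality at z=3: no.


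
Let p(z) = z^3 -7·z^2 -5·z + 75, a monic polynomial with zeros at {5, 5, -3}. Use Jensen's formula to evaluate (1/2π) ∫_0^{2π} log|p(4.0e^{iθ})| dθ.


Zeros: -3, 5, 5; r = 4.0.
Inside |z| < r: -3. Outside (|z| ≥ r): 5, 5.
p(0) = 75, so log|p(0)| = log(75) = 4.3175.
Apply Jensen: I(r) = log|p(0)| + Σ_k log(r/|z_k|), summed over zeros inside |z| < r.
  log(r/|z_k|) for z_k = -3: log(4.0/3) = 0.2877
  Outside zeros (5, 5) contribute nothing to the Jensen sum.
Sum over inside zeros: 0.2877.
I(r) = log|p(0)| + (inside sum) = 4.3175 + 0.2877 = 4.6052.
Note: since some zeros are outside |z| ≤ r, the simplified n·log(r) form does NOT apply — only the inside zeros contribute.

I(r) ≈ 4.6052.


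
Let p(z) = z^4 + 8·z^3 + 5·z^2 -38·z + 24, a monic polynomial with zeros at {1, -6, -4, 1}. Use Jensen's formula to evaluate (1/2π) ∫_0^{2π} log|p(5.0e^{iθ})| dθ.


Zeros: -6, -4, 1, 1; r = 5.0.
Inside |z| < r: -4, 1, 1. Outside (|z| ≥ r): -6.
p(0) = 24, so log|p(0)| = log(24) = 3.1781.
Apply Jensen: I(r) = log|p(0)| + Σ_k log(r/|z_k|), summed over zeros inside |z| < r.
  log(r/|z_k|) for z_k = 1: log(5.0/1) = 1.6094
  log(r/|z_k|) for z_k = -4: log(5.0/4) = 0.2231
  log(r/|z_k|) for z_k = 1: log(5.0/1) = 1.6094
  Outside zeros (-6) contribute nothing to the Jensen sum.
Sum over inside zeros: 3.4420.
I(r) = log|p(0)| + (inside sum) = 3.1781 + 3.4420 = 6.6201.
Note: since some zeros are outside |z| ≤ r, the simplified n·log(r) form does NOT apply — only the inside zeros contribute.

I(r) ≈ 6.6201.


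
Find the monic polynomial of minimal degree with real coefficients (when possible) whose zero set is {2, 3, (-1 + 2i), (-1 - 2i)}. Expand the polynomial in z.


The polynomial is p(z) = ∏_{α ∈ S} (z − α), where S = {2, 3, (-1 + 2i), (-1 - 2i)}.
Expanding the product yields: p(z) = z^4 -3·z^3 + z^2 -13·z + 30.
Note conjugate pairs combine to real quadratics: (z − (-1+2i))(z − (-1−2i)) = z² + 2z + 5.
The resulting polynomial has degree 4 and real coefficients as required.

p(z) = z^4 -3·z^3 + z^2 -13·z + 30.


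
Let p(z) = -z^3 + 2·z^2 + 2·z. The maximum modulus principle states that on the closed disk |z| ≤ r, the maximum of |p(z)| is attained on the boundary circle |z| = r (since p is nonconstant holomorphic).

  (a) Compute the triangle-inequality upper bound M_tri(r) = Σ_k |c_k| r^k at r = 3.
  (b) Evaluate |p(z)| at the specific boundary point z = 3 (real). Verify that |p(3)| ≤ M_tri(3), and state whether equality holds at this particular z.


Coefficients: c_0 = 0, c_1 = 2, c_2 = 2, c_3 = -1. Radius r = 3.
Part (a). Triangle bound: M_tri(r) = Σ_k |c_k| r^k
  = |0|·3^0 + |2|·3^1 + |2|·3^2 + |-1|·3^3
  = 0 + 6 + 18 + 27 = 51.
This bounds M(r) := max_{|z|=r} |p(z)| from above; equality holds iff all terms c_k z^k can be made to align in phase at a single z on |z|=r.
Part (b). At z = 3 (real, on the circle |z| = r):
  p(3) = (0)·3^0 + (2)·3^1 + (2)·3^2 + (-1)·3^3 = -3.
  |p(3)| = 3.
Check: |p(3)| = 3 ≤ 51 = M_tri(3). ✓ Equality does not hold at z = 3 (the coefficients have mixed signs, so the terms do not all align in phase there).

M_tri(3) = 51; |p(3)| = 3; equality at z=3: no.


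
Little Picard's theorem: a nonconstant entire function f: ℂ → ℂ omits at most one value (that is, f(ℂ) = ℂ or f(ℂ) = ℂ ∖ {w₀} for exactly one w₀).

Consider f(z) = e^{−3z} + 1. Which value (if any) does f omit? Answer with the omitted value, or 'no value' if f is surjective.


Little Picard bounds the complement of f(ℂ) to at most one point.
e^{−3z} is never zero on ℂ, so 1·e^{−3z} takes every value in ℂ ∖ {0}. Adding 1 shifts the range to ℂ ∖ {1}. Thus f omits exactly the value 1.

Omitted value: 1.


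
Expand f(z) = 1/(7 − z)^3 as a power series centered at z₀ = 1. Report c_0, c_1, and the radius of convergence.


Let w = z − z₀, so z = z₀ + w.
Then 7 − z = 7 − (z₀ + w) = (7 − z₀) − w = 6 − w.
f(z) = 1/(6 − w)^3 = (1/(6)^3) · (1 − w/(6))^{−3}.
By the binomial series (1−u)^{−3} = Σ_{n≥0} C(n+2, 2) u^n for |u|<1, with u = w/(6):
  c_n = C(n+2, 2) / (6)^(n+3).
  c_0 = 1/(6)^3 = 1/216.
  c_1 = 3/(6)^4 = 1/432.
The series is valid for |w/d| < 1, i.e. |z − z₀| < |d|.
Radius of convergence: R = |7 − z₀| = |6| = 6 (distance from z₀ to the singularity z = 7).

c_0 = 1/216, c_1 = 1/432; R = 6.


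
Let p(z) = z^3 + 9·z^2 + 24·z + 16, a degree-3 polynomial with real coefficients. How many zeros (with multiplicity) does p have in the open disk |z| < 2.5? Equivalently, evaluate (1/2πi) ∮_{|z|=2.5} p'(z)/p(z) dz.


The zeros of p are: -4, -1, -4.
Their magnitudes are: 4, 1, 4.
Zeros with |z| < R = 2.5: -1.
Count = 1.
By the argument principle, (1/2πi) ∮_{|z|=R} p'(z)/p(z) dz equals exactly this count.

Number of zeros inside |z| < 2.5: 1.


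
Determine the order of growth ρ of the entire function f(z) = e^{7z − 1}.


|e^{7z − 1}| = e^{Re(7·z) + -1} ≤ e^{7|z|^1 + -1} = e^{7r^1 + -1} on |z| = r, so ρ ≤ 1. Choosing z on |z|=r so that 7·z is real positive (always possible by picking arg z appropriately) gives |f(z)| = e^{7r^1 + -1}, matching the bound. The additive constant -1 does not affect log log M(r) ~ 1·log r. Hence ρ = 1.
Therefore ρ = 1.

Order ρ = 1.


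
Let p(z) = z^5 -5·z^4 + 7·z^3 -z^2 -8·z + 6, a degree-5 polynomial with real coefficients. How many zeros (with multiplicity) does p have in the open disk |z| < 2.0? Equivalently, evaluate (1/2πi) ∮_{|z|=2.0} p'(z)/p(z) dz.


The zeros of p are: -1, 1, 3, (1 + 1i), (1 - 1i).
Their magnitudes are: 1, 1, 3, 1.414, 1.414.
Zeros with |z| < R = 2.0: -1, 1, (1 + 1i), (1 - 1i).
Count = 4.
By the argument principle, (1/2πi) ∮_{|z|=R} p'(z)/p(z) dz equals exactly this count.

Number of zeros inside |z| < 2.0: 4.


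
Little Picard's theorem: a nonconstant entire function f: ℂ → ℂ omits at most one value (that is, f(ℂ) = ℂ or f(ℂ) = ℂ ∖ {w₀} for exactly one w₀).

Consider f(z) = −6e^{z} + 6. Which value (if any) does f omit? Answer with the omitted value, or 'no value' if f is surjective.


Little Picard bounds the complement of f(ℂ) to at most one point.
e^{z} is never zero on ℂ, so -6·e^{z} takes every value in ℂ ∖ {0}. Adding 6 shifts the range to ℂ ∖ {6}. Thus f omits exactly the value 6.

Omitted value: 6.


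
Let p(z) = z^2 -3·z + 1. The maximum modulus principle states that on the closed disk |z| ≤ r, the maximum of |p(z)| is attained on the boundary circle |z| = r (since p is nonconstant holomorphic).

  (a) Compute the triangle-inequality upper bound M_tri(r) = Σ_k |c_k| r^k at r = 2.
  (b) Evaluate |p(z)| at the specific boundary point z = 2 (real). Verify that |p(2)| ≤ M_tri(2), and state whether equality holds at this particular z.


Coefficients: c_0 = 1, c_1 = -3, c_2 = 1. Radius r = 2.
Part (a). Triangle bound: M_tri(r) = Σ_k |c_k| r^k
  = |1|·2^0 + |-3|·2^1 + |1|·2^2
  = 1 + 6 + 4 = 11.
This bounds M(r) := max_{|z|=r} |p(z)| from above; equality holds iff all terms c_k z^k can be made to align in phase at a single z on |z|=r.
Part (b). At z = 2 (real, on the circle |z| = r):
  p(2) = (1)·2^0 + (-3)·2^1 + (1)·2^2 = -1.
  |p(2)| = 1.
Check: |p(2)| = 1 ≤ 11 = M_tri(2). ✓ Equality does not hold at z = 2 (the coefficients have mixed signs, so the terms do not all align in phase there).

M_tri(2) = 11; |p(2)| = 1; equality at z=2: no.


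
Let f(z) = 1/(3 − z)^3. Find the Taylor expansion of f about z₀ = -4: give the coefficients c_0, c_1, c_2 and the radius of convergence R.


Let w = z − z₀, so z = z₀ + w.
Then 3 − z = 3 − (z₀ + w) = (3 − z₀) − w = 7 − w.
f(z) = 1/(7 − w)^3 = (1/(7)^3) · (1 − w/(7))^{−3}.
By the binomial series (1−u)^{−3} = Σ_{n≥0} C(n+2, 2) u^n for |u|<1, with u = w/(7):
  c_n = C(n+2, 2) / (7)^(n+3).
  c_0 = 1/(7)^3 = 1/343.
  c_1 = 3/(7)^4 = 3/2401.
  c_2 = 6/(7)^5 = 6/16807.
The series is valid for |w/d| < 1, i.e. |z − z₀| < |d|.
Radius of convergence: R = |3 − z₀| = |7| = 7 (distance from z₀ to the singularity z = 3).

c_0 = 1/343, c_1 = 3/2401, c_2 = 6/16807; R = 7.


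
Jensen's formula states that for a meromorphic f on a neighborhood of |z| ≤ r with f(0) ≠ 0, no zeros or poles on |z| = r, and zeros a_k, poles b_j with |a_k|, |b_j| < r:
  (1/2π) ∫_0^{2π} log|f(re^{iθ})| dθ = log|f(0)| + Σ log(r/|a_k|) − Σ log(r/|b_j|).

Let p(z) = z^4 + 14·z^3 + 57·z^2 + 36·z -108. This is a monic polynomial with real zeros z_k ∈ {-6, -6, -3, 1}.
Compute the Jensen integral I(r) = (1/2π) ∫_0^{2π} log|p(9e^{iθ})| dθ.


Zeros: -6, -6, -3, 1; r = 9.
Inside |z| < r: -6, -6, -3, 1. Outside (|z| ≥ r): ∅.
p(0) = -108, so log|p(0)| = log(108) = 4.6821.
Apply Jensen: I(r) = log|p(0)| + Σ_k log(r/|z_k|), summed over zeros inside |z| < r.
  log(r/|z_k|) for z_k = -6: log(9/6) = 0.4055
  log(r/|z_k|) for z_k = -6: log(9/6) = 0.4055
  log(r/|z_k|) for z_k = -3: log(9/3) = 1.0986
  log(r/|z_k|) for z_k = 1: log(9/1) = 2.1972
Sum over inside zeros: 4.1068.
I(r) = log|p(0)| + (inside sum) = 4.6821 + 4.1068 = 8.7889.
Closed form (all zeros inside, monic): I(r) = n·log(r) = 4·log(9) = 8.7889. ✓

I(r) ≈ 8.7889.


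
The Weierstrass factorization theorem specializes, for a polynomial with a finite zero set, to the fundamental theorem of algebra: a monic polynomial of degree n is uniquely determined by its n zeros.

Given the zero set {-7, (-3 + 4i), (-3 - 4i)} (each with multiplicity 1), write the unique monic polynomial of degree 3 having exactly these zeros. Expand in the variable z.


The polynomial is p(z) = ∏_{α ∈ S} (z − α), where S = {-7, (-3 + 4i), (-3 - 4i)}.
Expanding the product yields: p(z) = z^3 + 13·z^2 + 67·z + 175.
Note conjugate pairs combine to real quadratics: (z − (-3+4i))(z − (-3−4i)) = z² + 6z + 25.
The resulting polynomial has degree 3 and real coefficients as required.

p(z) = z^3 + 13·z^2 + 67·z + 175.


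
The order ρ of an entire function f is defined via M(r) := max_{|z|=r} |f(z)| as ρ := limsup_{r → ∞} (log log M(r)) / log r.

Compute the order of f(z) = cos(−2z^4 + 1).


Write cos(w) = (e^{iw} ± e^{−iw})/(2 or 2i), so |cos(w)| ≤ e^{|w|}. With w = −2z^4 + 1, |w| ≤ 2r^4 + 1 on |z|=r, giving M(r) ≤ e^{2r^4 + 1} and ρ ≤ 4. For the lower bound, choose z on |z|=r with -2z^4 purely imaginary of modulus 2r^4; then |cos(−2z^4 + 1)| grows like e^{2r^4}/2, so ρ ≥ 4. Hence ρ = 4.
Therefore ρ = 4.

Order ρ = 4.


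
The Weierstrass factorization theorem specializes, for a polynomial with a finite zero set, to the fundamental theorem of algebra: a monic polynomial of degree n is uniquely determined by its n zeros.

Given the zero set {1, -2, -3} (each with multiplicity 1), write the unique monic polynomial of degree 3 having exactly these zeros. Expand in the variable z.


The polynomial is p(z) = ∏_{α ∈ S} (z − α), where S = {1, -2, -3}.
Expanding the product yields: p(z) = z^3 + 4·z^2 + z -6.
The resulting polynomial has degree 3 and real coefficients as required.

p(z) = z^3 + 4·z^2 + z -6.


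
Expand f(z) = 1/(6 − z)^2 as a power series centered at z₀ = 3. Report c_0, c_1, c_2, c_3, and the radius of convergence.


Let w = z − z₀, so z = z₀ + w.
Then 6 − z = 6 − (z₀ + w) = (6 − z₀) − w = 3 − w.
f(z) = 1/(3 − w)^2 = (1/(3)^2) · (1 − w/(3))^{−2}.
By the binomial series (1−u)^{−2} = Σ_{n≥0} C(n+1, 1) u^n for |u|<1, with u = w/(3):
  c_n = C(n+1, 1) / (3)^(n+2).
  c_0 = 1/(3)^2 = 1/9.
  c_1 = 2/(3)^3 = 2/27.
  c_2 = 3/(3)^4 = 1/27.
  c_3 = 4/(3)^5 = 4/243.
The series is valid for |w/d| < 1, i.e. |z − z₀| < |d|.
Radius of convergence: R = |6 − z₀| = |3| = 3 (distance from z₀ to the singularity z = 6).

c_0 = 1/9, c_1 = 2/27, c_2 = 1/27, c_3 = 4/243; R = 3.


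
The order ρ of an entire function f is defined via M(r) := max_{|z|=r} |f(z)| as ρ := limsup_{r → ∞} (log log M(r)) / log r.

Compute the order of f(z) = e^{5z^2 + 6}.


|e^{5z^2 + 6}| = e^{Re(5·z^2) + 6} ≤ e^{5|z|^2 + 6} = e^{5r^2 + 6} on |z| = r, so ρ ≤ 2. Choosing z on |z|=r so that 5·z^2 is real positive (always possible by picking arg z appropriately) gives |f(z)| = e^{5r^2 + 6}, matching the bound. The additive constant 6 does not affect log log M(r) ~ 2·log r. Hence ρ = 2.
Therefore ρ = 2.

Order ρ = 2.


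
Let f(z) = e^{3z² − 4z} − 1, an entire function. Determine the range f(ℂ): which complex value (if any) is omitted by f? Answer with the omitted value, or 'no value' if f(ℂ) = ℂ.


Little Picard bounds the complement of f(ℂ) to at most one point.
The exponent g(z) = 3z² − 4z is a nonconstant polynomial, hence surjective onto ℂ. So e^{g(z)} takes every value in {e^w : w ∈ ℂ} = ℂ ∖ {0}. Adding -1 shifts the range to ℂ ∖ {-1}. f omits exactly -1.

Omitted value: -1.


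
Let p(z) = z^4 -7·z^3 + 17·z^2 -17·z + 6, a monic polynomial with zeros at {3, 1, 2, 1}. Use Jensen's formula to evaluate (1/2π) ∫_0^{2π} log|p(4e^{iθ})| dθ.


Zeros: 1, 1, 2, 3; r = 4.
Inside |z| < r: 1, 1, 2, 3. Outside (|z| ≥ r): ∅.
p(0) = 6, so log|p(0)| = log(6) = 1.7918.
Apply Jensen: I(r) = log|p(0)| + Σ_k log(r/|z_k|), summed over zeros inside |z| < r.
  log(r/|z_k|) for z_k = 3: log(4/3) = 0.2877
  log(r/|z_k|) for z_k = 1: log(4/1) = 1.3863
  log(r/|z_k|) for z_k = 2: log(4/2) = 0.6931
  log(r/|z_k|) for z_k = 1: log(4/1) = 1.3863
Sum over inside zeros: 3.7534.
I(r) = log|p(0)| + (inside sum) = 1.7918 + 3.7534 = 5.5452.
Closed form (all zeros inside, monic): I(r) = n·log(r) = 4·log(4) = 5.5452. ✓

I(r) ≈ 5.5452.


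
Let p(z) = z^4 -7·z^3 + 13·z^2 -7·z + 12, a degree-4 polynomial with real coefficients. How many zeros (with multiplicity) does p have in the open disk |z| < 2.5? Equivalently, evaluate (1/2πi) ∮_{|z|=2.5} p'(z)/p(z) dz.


The zeros of p are: (0 + 1i), (0 - 1i), 4, 3.
Their magnitudes are: 1, 1, 4, 3.
Zeros with |z| < R = 2.5: (0 + 1i), (0 - 1i).
Count = 2.
By the argument principle, (1/2πi) ∮_{|z|=R} p'(z)/p(z) dz equals exactly this count.

Number of zeros inside |z| < 2.5: 2.


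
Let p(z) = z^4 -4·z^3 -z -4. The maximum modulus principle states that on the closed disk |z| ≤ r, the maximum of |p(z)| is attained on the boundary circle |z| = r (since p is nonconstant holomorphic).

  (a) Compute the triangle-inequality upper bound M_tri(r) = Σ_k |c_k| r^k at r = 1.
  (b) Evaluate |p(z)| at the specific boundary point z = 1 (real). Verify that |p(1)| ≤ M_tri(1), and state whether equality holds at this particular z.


Coefficients: c_0 = -4, c_1 = -1, c_2 = 0, c_3 = -4, c_4 = 1. Radius r = 1.
Part (a). Triangle bound: M_tri(r) = Σ_k |c_k| r^k
  = |-4|·1^0 + |-1|·1^1 + |0|·1^2 + |-4|·1^3 + |1|·1^4
  = 4 + 1 + 0 + 4 + 1 = 10.
This bounds M(r) := max_{|z|=r} |p(z)| from above; equality holds iff all terms c_k z^k can be made to align in phase at a single z on |z|=r.
Part (b). At z = 1 (real, on the circle |z| = r):
  p(1) = (-4)·1^0 + (-1)·1^1 + (0)·1^2 + (-4)·1^3 + (1)·1^4 = -8.
  |p(1)| = 8.
Check: |p(1)| = 8 ≤ 10 = M_tri(1). ✓ Equality does not hold at z = 1 (the coefficients have mixed signs, so the terms do not all align in phase there).

M_tri(1) = 10; |p(1)| = 8; equality at z=1: no.


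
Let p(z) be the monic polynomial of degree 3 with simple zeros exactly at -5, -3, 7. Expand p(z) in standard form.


The polynomial is p(z) = ∏_{α ∈ S} (z − α), where S = {-5, -3, 7}.
Expanding the product yields: p(z) = z^3 + z^2 -41·z -105.
The resulting polynomial has degree 3 and real coefficients as required.

p(z) = z^3 + z^2 -41·z -105.


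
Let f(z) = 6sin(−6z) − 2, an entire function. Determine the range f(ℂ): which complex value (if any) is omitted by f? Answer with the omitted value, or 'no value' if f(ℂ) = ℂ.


Little Picard bounds the complement of f(ℂ) to at most one point.
sin is entire and surjective onto ℂ: for every w ∈ ℂ, sin(ζ) = w has a solution ζ ∈ ℂ (e.g., via the complex inverse arcsin). With ζ = −6z this gives z = ζ/(-6). Then 6·sin(−6z) takes every value in 6·ℂ = ℂ, and adding -2 is a bijection of ℂ. So f is surjective and omits no value. (Note: only on the real line is sin bounded by [−1, 1].)

Omitted value: no value.


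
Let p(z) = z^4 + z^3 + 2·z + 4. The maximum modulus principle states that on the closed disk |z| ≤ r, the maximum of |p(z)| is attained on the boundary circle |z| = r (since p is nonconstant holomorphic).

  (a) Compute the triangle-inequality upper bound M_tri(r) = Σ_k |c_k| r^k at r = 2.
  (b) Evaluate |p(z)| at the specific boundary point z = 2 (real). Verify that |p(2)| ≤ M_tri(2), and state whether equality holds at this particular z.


Coefficients: c_0 = 4, c_1 = 2, c_2 = 0, c_3 = 1, c_4 = 1. Radius r = 2.
Part (a). Triangle bound: M_tri(r) = Σ_k |c_k| r^k
  = |4|·2^0 + |2|·2^1 + |0|·2^2 + |1|·2^3 + |1|·2^4
  = 4 + 4 + 0 + 8 + 16 = 32.
This bounds M(r) := max_{|z|=r} |p(z)| from above; equality holds iff all terms c_k z^k can be made to align in phase at a single z on |z|=r.
Part (b). At z = 2 (real, on the circle |z| = r):
  p(2) = (4)·2^0 + (2)·2^1 + (0)·2^2 + (1)·2^3 + (1)·2^4 = 32.
  |p(2)| = 32.
Since all nonzero coefficients share the same sign, |p(2)| = 32 = M_tri(2); the triangle bound is attained at z = 2, so in fact M(r) = 32.

M_tri(2) = 32; |p(2)| = 32; equality at z=2: yes.


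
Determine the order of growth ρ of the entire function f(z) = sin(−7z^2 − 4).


Write sin(w) = (e^{iw} ± e^{−iw})/(2 or 2i), so |sin(w)| ≤ e^{|w|}. With w = −7z^2 − 4, |w| ≤ 7r^2 + 4 on |z|=r, giving M(r) ≤ e^{7r^2 + 4} and ρ ≤ 2. For the lower bound, choose z on |z|=r with -7z^2 purely imaginary of modulus 7r^2; then |sin(−7z^2 − 4)| grows like e^{7r^2}/2, so ρ ≥ 2. Hence ρ = 2.
Therefore ρ = 2.

Order ρ = 2.


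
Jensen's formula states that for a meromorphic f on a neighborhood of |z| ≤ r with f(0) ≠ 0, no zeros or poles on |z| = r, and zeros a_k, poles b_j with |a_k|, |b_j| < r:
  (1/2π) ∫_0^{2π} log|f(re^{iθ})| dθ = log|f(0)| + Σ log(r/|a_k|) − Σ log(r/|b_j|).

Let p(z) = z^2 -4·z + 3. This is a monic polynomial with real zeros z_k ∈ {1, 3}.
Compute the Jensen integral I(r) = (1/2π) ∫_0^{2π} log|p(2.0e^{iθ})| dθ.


Zeros: 1, 3; r = 2.0.
Inside |z| < r: 1. Outside (|z| ≥ r): 3.
p(0) = 3, so log|p(0)| = log(3) = 1.0986.
Apply Jensen: I(r) = log|p(0)| + Σ_k log(r/|z_k|), summed over zeros inside |z| < r.
  log(r/|z_k|) for z_k = 1: log(2.0/1) = 0.6931
  Outside zeros (3) contribute nothing to the Jensen sum.
Sum over inside zeros: 0.6931.
I(r) = log|p(0)| + (inside sum) = 1.0986 + 0.6931 = 1.7918.
Note: since some zeros are outside |z| ≤ r, the simplified n·log(r) form does NOT apply — only the inside zeros contribute.

I(r) ≈ 1.7918.


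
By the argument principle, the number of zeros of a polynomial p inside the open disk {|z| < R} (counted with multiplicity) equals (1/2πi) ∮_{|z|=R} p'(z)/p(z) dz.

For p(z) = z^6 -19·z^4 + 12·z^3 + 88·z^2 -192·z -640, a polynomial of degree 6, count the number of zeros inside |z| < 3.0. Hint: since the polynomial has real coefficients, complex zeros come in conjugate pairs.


The zeros of p are: (2 + 2i), (2 - 2i), -4, (-2 + 1i), (-2 - 1i), 4.
Their magnitudes are: 2.828, 2.828, 4, 2.236, 2.236, 4.
Zeros with |z| < R = 3.0: (2 + 2i), (2 - 2i), (-2 + 1i), (-2 - 1i).
Count = 4.
By the argument principle, (1/2πi) ∮_{|z|=R} p'(z)/p(z) dz equals exactly this count.

Number of zeros inside |z| < 3.0: 4.


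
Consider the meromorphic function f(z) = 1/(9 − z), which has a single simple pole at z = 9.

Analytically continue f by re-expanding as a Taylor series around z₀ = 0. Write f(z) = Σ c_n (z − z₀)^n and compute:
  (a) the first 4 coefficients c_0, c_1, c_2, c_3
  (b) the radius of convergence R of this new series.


Let w = z − z₀, so z = z₀ + w.
Then 9 − z = 9 − (z₀ + w) = (9 − z₀) − w = 9 − w.
f(z) = 1/(9 − w) = (1/(9)) · 1/(1 − w/(9)) = Σ_{n≥0} w^n / (9)^(n+1).
So c_n = 1/(9)^(n+1):
  c_0 = 1/(9)^1 = 1/9.
  c_1 = 1/(9)^2 = 1/81.
  c_2 = 1/(9)^3 = 1/729.
  c_3 = 1/(9)^4 = 1/6561.
The series is valid for |w/d| < 1, i.e. |z − z₀| < |d|.
Radius of convergence: R = |9 − z₀| = |9| = 9 (distance from z₀ to the singularity z = 9).

c_0 = 1/9, c_1 = 1/81, c_2 = 1/729, c_3 = 1/6561; R = 9.


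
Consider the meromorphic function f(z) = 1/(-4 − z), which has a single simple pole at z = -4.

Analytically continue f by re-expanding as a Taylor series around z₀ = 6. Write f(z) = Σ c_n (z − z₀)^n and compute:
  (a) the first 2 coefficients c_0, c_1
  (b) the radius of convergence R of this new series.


Let w = z − z₀, so z = z₀ + w.
Then -4 − z = -4 − (z₀ + w) = (-4 − z₀) − w = -10 − w.
f(z) = 1/(-10 − w) = (1/(-10)) · 1/(1 − w/(-10)) = Σ_{n≥0} w^n / (-10)^(n+1).
So c_n = 1/(-10)^(n+1):
  c_0 = 1/(-10)^1 = -1/10.
  c_1 = 1/(-10)^2 = 1/100.
The series is valid for |w/d| < 1, i.e. |z − z₀| < |d|.
Radius of convergence: R = |-4 − z₀| = |-10| = 10 (distance from z₀ to the singularity z = -4).

c_0 = -1/10, c_1 = 1/100; R = 10.


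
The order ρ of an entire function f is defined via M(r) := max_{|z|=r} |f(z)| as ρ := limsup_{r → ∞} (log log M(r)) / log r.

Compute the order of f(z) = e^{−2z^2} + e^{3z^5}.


Each summand is entire of order 2 and 5 respectively (as in the single-exponential case). The order of a sum is at most the max of the orders, so ρ ≤ 5. For the lower bound: on |z|=r choose arg z so that 3z^5 is real positive; then |e^{3z^5}| = e^{3r^5} while |e^{-2z^2}| ≤ e^{2r^2} = o(e^{3r^5}). So |f| ≥ e^{3r^5}(1 − o(1)) and ρ ≥ 5. Hence ρ = max(2, 5) = 5.
Therefore ρ = 5.

Order ρ = 5.


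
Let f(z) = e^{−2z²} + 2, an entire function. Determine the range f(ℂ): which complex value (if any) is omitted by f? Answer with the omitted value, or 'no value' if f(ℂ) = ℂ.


Little Picard bounds the complement of f(ℂ) to at most one point.
The exponent g(z) = −2z² is a nonconstant polynomial, hence surjective onto ℂ. So e^{g(z)} takes every value in {e^w : w ∈ ℂ} = ℂ ∖ {0}. Adding 2 shifts the range to ℂ ∖ {2}. f omits exactly 2.

Omitted value: 2.


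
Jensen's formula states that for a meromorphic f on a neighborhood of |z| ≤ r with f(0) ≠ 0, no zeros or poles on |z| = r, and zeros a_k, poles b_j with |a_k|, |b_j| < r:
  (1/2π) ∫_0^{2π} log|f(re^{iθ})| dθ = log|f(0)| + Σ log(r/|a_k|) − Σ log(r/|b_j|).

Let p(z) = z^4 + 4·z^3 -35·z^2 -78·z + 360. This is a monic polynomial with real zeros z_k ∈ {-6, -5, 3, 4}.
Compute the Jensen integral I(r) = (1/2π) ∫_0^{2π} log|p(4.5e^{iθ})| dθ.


Zeros: -6, -5, 3, 4; r = 4.5.
Inside |z| < r: 3, 4. Outside (|z| ≥ r): -6, -5.
p(0) = 360, so log|p(0)| = log(360) = 5.8861.
Apply Jensen: I(r) = log|p(0)| + Σ_k log(r/|z_k|), summed over zeros inside |z| < r.
  log(r/|z_k|) for z_k = 3: log(4.5/3) = 0.4055
  log(r/|z_k|) for z_k = 4: log(4.5/4) = 0.1178
  Outside zeros (-6, -5) contribute nothing to the Jensen sum.
Sum over inside zeros: 0.5232.
I(r) = log|p(0)| + (inside sum) = 5.8861 + 0.5232 = 6.4094.
Note: since some zeros are outside |z| ≤ r, the simplified n·log(r) form does NOT apply — only the inside zeros contribute.

I(r) ≈ 6.4094.


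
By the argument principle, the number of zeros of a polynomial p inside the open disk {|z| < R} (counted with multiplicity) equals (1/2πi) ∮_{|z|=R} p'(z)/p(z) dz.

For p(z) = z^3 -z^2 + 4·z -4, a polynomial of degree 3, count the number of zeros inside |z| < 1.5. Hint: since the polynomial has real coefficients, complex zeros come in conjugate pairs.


The zeros of p are: (0 + 2i), (0 - 2i), 1.
Their magnitudes are: 2, 2, 1.
Zeros with |z| < R = 1.5: 1.
Count = 1.
By the argument principle, (1/2πi) ∮_{|z|=R} p'(z)/p(z) dz equals exactly this count.

Number of zeros inside |z| < 1.5: 1.


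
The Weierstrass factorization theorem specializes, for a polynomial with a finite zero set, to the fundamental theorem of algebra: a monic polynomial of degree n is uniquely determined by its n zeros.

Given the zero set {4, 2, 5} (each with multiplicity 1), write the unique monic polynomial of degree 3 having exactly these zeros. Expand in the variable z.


The polynomial is p(z) = ∏_{α ∈ S} (z − α), where S = {4, 2, 5}.
Expanding the product yields: p(z) = z^3 -11·z^2 + 38·z -40.
The resulting polynomial has degree 3 and real coefficients as required.

p(z) = z^3 -11·z^2 + 38·z -40.


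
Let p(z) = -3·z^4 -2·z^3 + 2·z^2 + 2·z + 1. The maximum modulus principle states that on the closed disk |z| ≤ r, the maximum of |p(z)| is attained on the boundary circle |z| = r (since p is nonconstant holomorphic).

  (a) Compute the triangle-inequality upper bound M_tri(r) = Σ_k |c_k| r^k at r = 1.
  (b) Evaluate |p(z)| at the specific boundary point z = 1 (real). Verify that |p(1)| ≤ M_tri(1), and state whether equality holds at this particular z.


Coefficients: c_0 = 1, c_1 = 2, c_2 = 2, c_3 = -2, c_4 = -3. Radius r = 1.
Part (a). Triangle bound: M_tri(r) = Σ_k |c_k| r^k
  = |1|·1^0 + |2|·1^1 + |2|·1^2 + |-2|·1^3 + |-3|·1^4
  = 1 + 2 + 2 + 2 + 3 = 10.
This bounds M(r) := max_{|z|=r} |p(z)| from above; equality holds iff all terms c_k z^k can be made to align in phase at a single z on |z|=r.
Part (b). At z = 1 (real, on the circle |z| = r):
  p(1) = (1)·1^0 + (2)·1^1 + (2)·1^2 + (-2)·1^3 + (-3)·1^4 = 0.
  |p(1)| = 0.
Check: |p(1)| = 0 ≤ 10 = M_tri(1). ✓ Equality does not hold at z = 1 (the coefficients have mixed signs, so the terms do not all align in phase there).

M_tri(1) = 10; |p(1)| = 0; equality at z=1: no.


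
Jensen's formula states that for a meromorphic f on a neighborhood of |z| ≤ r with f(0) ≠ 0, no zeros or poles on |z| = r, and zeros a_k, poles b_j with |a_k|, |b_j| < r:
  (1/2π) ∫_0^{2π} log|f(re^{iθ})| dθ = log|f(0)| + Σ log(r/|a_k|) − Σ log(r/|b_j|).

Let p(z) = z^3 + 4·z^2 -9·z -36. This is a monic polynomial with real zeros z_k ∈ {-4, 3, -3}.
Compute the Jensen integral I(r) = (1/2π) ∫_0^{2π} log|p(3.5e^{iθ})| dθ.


Zeros: -4, -3, 3; r = 3.5.
Inside |z| < r: -3, 3. Outside (|z| ≥ r): -4.
p(0) = -36, so log|p(0)| = log(36) = 3.5835.
Apply Jensen: I(r) = log|p(0)| + Σ_k log(r/|z_k|), summed over zeros inside |z| < r.
  log(r/|z_k|) for z_k = 3: log(3.5/3) = 0.1542
  log(r/|z_k|) for z_k = -3: log(3.5/3) = 0.1542
  Outside zeros (-4) contribute nothing to the Jensen sum.
Sum over inside zeros: 0.3083.
I(r) = log|p(0)| + (inside sum) = 3.5835 + 0.3083 = 3.8918.
Note: since some zeros are outside |z| ≤ r, the simplified n·log(r) form does NOT apply — only the inside zeros contribute.

I(r) ≈ 3.8918.


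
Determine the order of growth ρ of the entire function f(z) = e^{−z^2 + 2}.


|e^{−z^2 + 2}| = e^{Re(-1·z^2) + 2} ≤ e^{1|z|^2 + 2} = e^{1r^2 + 2} on |z| = r, so ρ ≤ 2. Choosing z on |z|=r so that -1·z^2 is real positive (always possible by picking arg z appropriately) gives |f(z)| = e^{1r^2 + 2}, matching the bound. The additive constant 2 does not affect log log M(r) ~ 2·log r. Hence ρ = 2.
Therefore ρ = 2.

Order ρ = 2.


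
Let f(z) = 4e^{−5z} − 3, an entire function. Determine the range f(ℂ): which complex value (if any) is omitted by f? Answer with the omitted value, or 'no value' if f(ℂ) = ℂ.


Little Picard bounds the complement of f(ℂ) to at most one point.
e^{−5z} is never zero on ℂ, so 4·e^{−5z} takes every value in ℂ ∖ {0}. Adding -3 shifts the range to ℂ ∖ {-3}. Thus f omits exactly the value -3.

Omitted value: -3.


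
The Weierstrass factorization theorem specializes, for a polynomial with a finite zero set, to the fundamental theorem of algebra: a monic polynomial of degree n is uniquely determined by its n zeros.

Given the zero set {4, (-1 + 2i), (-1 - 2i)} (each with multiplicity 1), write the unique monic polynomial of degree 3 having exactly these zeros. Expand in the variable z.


The polynomial is p(z) = ∏_{α ∈ S} (z − α), where S = {4, (-1 + 2i), (-1 - 2i)}.
Expanding the product yields: p(z) = z^3 -2·z^2 -3·z -20.
Note conjugate pairs combine to real quadratics: (z − (-1+2i))(z − (-1−2i)) = z² + 2z + 5.
The resulting polynomial has degree 3 and real coefficients as required.

p(z) = z^3 -2·z^2 -3·z -20.


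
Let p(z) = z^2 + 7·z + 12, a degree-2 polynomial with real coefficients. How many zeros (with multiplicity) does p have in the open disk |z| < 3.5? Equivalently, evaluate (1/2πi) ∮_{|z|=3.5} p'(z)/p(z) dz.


The zeros of p are: -4, -3.
Their magnitudes are: 4, 3.
Zeros with |z| < R = 3.5: -3.
Count = 1.
By the argument principle, (1/2πi) ∮_{|z|=R} p'(z)/p(z) dz equals exactly this count.

Number of zeros inside |z| < 3.5: 1.


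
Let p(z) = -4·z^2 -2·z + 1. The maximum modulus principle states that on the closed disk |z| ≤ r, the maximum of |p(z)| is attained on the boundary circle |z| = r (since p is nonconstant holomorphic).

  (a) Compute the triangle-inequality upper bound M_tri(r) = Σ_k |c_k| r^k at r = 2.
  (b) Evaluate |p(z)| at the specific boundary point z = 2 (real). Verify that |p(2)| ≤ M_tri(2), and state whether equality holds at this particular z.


Coefficients: c_0 = 1, c_1 = -2, c_2 = -4. Radius r = 2.
Part (a). Triangle bound: M_tri(r) = Σ_k |c_k| r^k
  = |1|·2^0 + |-2|·2^1 + |-4|·2^2
  = 1 + 4 + 16 = 21.
This bounds M(r) := max_{|z|=r} |p(z)| from above; equality holds iff all terms c_k z^k can be made to align in phase at a single z on |z|=r.
Part (b). At z = 2 (real, on the circle |z| = r):
  p(2) = (1)·2^0 + (-2)·2^1 + (-4)·2^2 = -19.
  |p(2)| = 19.
Check: |p(2)| = 19 ≤ 21 = M_tri(2). ✓ Equality does not hold at z = 2 (the coefficients have mixed signs, so the terms do not all align in phase there).

M_tri(2) = 21; |p(2)| = 19; equality at z=2: no.


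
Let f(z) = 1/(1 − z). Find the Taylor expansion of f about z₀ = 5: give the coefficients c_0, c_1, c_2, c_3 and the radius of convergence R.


Let w = z − z₀, so z = z₀ + w.
Then 1 − z = 1 − (z₀ + w) = (1 − z₀) − w = -4 − w.
f(z) = 1/(-4 − w) = (1/(-4)) · 1/(1 − w/(-4)) = Σ_{n≥0} w^n / (-4)^(n+1).
So c_n = 1/(-4)^(n+1):
  c_0 = 1/(-4)^1 = -1/4.
  c_1 = 1/(-4)^2 = 1/16.
  c_2 = 1/(-4)^3 = -1/64.
  c_3 = 1/(-4)^4 = 1/256.
The series is valid for |w/d| < 1, i.e. |z − z₀| < |d|.
Radius of convergence: R = |1 − z₀| = |-4| = 4 (distance from z₀ to the singularity z = 1).

c_0 = -1/4, c_1 = 1/16, c_2 = -1/64, c_3 = 1/256; R = 4.


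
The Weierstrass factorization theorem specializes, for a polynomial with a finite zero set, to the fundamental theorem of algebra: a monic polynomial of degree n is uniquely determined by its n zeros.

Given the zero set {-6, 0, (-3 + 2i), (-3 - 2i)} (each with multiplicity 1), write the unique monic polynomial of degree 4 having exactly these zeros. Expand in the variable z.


The polynomial is p(z) = ∏_{α ∈ S} (z − α), where S = {-6, 0, (-3 + 2i), (-3 - 2i)}.
Expanding the product yields: p(z) = z^4 + 12·z^3 + 49·z^2 + 78·z.
Note conjugate pairs combine to real quadratics: (z − (-3+2i))(z − (-3−2i)) = z² + 6z + 13.
The resulting polynomial has degree 4 and real coefficients as required.

p(z) = z^4 + 12·z^3 + 49·z^2 + 78·z.


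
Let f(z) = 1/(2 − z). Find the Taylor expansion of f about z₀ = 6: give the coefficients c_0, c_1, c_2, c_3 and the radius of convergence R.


Let w = z − z₀, so z = z₀ + w.
Then 2 − z = 2 − (z₀ + w) = (2 − z₀) − w = -4 − w.
f(z) = 1/(-4 − w) = (1/(-4)) · 1/(1 − w/(-4)) = Σ_{n≥0} w^n / (-4)^(n+1).
So c_n = 1/(-4)^(n+1):
  c_0 = 1/(-4)^1 = -1/4.
  c_1 = 1/(-4)^2 = 1/16.
  c_2 = 1/(-4)^3 = -1/64.
  c_3 = 1/(-4)^4 = 1/256.
The series is valid for |w/d| < 1, i.e. |z − z₀| < |d|.
Radius of convergence: R = |2 − z₀| = |-4| = 4 (distance from z₀ to the singularity z = 2).

c_0 = -1/4, c_1 = 1/16, c_2 = -1/64, c_3 = 1/256; R = 4.


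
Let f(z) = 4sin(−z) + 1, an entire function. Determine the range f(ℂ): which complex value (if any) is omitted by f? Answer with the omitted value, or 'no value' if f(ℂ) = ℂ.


Little Picard bounds the complement of f(ℂ) to at most one point.
sin is entire and surjective onto ℂ: for every w ∈ ℂ, sin(ζ) = w has a solution ζ ∈ ℂ (e.g., via the complex inverse arcsin). With ζ = −z this gives z = ζ/(-1). Then 4·sin(−z) takes every value in 4·ℂ = ℂ, and adding 1 is a bijection of ℂ. So f is surjective and omits no value. (Note: only on the real line is sin bounded by [−1, 1].)

Omitted value: no value.


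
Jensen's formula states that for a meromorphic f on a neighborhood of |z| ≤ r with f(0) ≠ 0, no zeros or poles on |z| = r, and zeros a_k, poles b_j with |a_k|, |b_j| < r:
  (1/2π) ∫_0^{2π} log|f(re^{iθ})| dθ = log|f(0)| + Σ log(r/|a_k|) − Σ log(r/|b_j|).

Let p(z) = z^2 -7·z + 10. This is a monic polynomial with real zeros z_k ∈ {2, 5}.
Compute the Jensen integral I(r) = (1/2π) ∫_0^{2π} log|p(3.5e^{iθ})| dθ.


Zeros: 2, 5; r = 3.5.
Inside |z| < r: 2. Outside (|z| ≥ r): 5.
p(0) = 10, so log|p(0)| = log(10) = 2.3026.
Apply Jensen: I(r) = log|p(0)| + Σ_k log(r/|z_k|), summed over zeros inside |z| < r.
  log(r/|z_k|) for z_k = 2: log(3.5/2) = 0.5596
  Outside zeros (5) contribute nothing to the Jensen sum.
Sum over inside zeros: 0.5596.
I(r) = log|p(0)| + (inside sum) = 2.3026 + 0.5596 = 2.8622.
Note: since some zeros are outside |z| ≤ r, the simplified n·log(r) form does NOT apply — only the inside zeros contribute.

I(r) ≈ 2.8622.


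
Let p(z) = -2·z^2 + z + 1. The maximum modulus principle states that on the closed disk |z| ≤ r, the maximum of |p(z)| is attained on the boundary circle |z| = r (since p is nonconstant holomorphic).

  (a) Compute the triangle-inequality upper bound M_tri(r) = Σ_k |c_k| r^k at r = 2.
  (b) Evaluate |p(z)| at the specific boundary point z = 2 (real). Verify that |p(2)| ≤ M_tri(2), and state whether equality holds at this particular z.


Coefficients: c_0 = 1, c_1 = 1, c_2 = -2. Radius r = 2.
Part (a). Triangle bound: M_tri(r) = Σ_k |c_k| r^k
  = |1|·2^0 + |1|·2^1 + |-2|·2^2
  = 1 + 2 + 8 = 11.
This bounds M(r) := max_{|z|=r} |p(z)| from above; equality holds iff all terms c_k z^k can be made to align in phase at a single z on |z|=r.
Part (b). At z = 2 (real, on the circle |z| = r):
  p(2) = (1)·2^0 + (1)·2^1 + (-2)·2^2 = -5.
  |p(2)| = 5.
Check: |p(2)| = 5 ≤ 11 = M_tri(2). ✓ Equality does not hold at z = 2 (the coefficients have mixed signs, so the terms do not all align in phase there).

M_tri(2) = 11; |p(2)| = 5; equality at z=2: no.


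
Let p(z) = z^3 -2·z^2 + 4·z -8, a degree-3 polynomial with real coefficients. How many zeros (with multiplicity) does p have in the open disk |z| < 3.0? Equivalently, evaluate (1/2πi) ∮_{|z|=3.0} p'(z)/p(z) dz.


The zeros of p are: 2, (0 + 2i), (0 - 2i).
Their magnitudes are: 2, 2, 2.
Zeros with |z| < R = 3.0: 2, (0 + 2i), (0 - 2i).
Count = 3.
By the argument principle, (1/2πi) ∮_{|z|=R} p'(z)/p(z) dz equals exactly this count.

Number of zeros inside |z| < 3.0: 3.


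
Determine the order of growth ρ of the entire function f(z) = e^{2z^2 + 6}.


|e^{2z^2 + 6}| = e^{Re(2·z^2) + 6} ≤ e^{2|z|^2 + 6} = e^{2r^2 + 6} on |z| = r, so ρ ≤ 2. Choosing z on |z|=r so that 2·z^2 is real positive (always possible by picking arg z appropriately) gives |f(z)| = e^{2r^2 + 6}, matching the bound. The additive constant 6 does not affect log log M(r) ~ 2·log r. Hence ρ = 2.
Therefore ρ = 2.

Order ρ = 2.


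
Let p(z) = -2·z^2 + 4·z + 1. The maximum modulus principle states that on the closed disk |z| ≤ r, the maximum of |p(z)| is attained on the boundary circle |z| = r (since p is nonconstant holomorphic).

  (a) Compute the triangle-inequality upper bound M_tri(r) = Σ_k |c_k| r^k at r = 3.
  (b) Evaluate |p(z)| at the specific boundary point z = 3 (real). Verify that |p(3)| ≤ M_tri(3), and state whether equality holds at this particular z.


Coefficients: c_0 = 1, c_1 = 4, c_2 = -2. Radius r = 3.
Part (a). Triangle bound: M_tri(r) = Σ_k |c_k| r^k
  = |1|·3^0 + |4|·3^1 + |-2|·3^2
  = 1 + 12 + 18 = 31.
This bounds M(r) := max_{|z|=r} |p(z)| from above; equality holds iff all terms c_k z^k can be made to align in phase at a single z on |z|=r.
Part (b). At z = 3 (real, on the circle |z| = r):
  p(3) = (1)·3^0 + (4)·3^1 + (-2)·3^2 = -5.
  |p(3)| = 5.
Check: |p(3)| = 5 ≤ 31 = M_tri(3). ✓ Equality does not hold at z = 3 (the coefficients have mixed signs, so the terms do not all align in phase there).

M_tri(3) = 31; |p(3)| = 5; equality at z=3: no.


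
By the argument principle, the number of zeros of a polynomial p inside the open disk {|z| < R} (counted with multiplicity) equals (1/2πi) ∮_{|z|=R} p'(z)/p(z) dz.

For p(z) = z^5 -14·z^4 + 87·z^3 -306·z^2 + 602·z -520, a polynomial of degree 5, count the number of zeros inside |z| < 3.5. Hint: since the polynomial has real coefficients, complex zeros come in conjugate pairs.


The zeros of p are: (3 + 1i), (3 - 1i), 4, (2 + 3i), (2 - 3i).
Their magnitudes are: 3.162, 3.162, 4, 3.606, 3.606.
Zeros with |z| < R = 3.5: (3 + 1i), (3 - 1i).
Count = 2.
By the argument principle, (1/2πi) ∮_{|z|=R} p'(z)/p(z) dz equals exactly this count.

Number of zeros inside |z| < 3.5: 2.


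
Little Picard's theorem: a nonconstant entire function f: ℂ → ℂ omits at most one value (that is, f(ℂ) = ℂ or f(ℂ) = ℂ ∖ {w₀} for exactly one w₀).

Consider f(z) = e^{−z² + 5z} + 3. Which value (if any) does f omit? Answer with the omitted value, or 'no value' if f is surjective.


Little Picard bounds the complement of f(ℂ) to at most one point.
The exponent g(z) = −z² + 5z is a nonconstant polynomial, hence surjective onto ℂ. So e^{g(z)} takes every value in {e^w : w ∈ ℂ} = ℂ ∖ {0}. Adding 3 shifts the range to ℂ ∖ {3}. f omits exactly 3.

Omitted value: 3.


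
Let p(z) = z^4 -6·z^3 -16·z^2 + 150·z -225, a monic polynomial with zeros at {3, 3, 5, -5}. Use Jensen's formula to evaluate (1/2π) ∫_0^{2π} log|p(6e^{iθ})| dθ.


Zeros: -5, 3, 3, 5; r = 6.
Inside |z| < r: -5, 3, 3, 5. Outside (|z| ≥ r): ∅.
p(0) = -225, so log|p(0)| = log(225) = 5.4161.
Apply Jensen: I(r) = log|p(0)| + Σ_k log(r/|z_k|), summed over zeros inside |z| < r.
  log(r/|z_k|) for z_k = 3: log(6/3) = 0.6931
  log(r/|z_k|) for z_k = 3: log(6/3) = 0.6931
  log(r/|z_k|) for z_k = 5: log(6/5) = 0.1823
  log(r/|z_k|) for z_k = -5: log(6/5) = 0.1823
Sum over inside zeros: 1.7509.
I(r) = log|p(0)| + (inside sum) = 5.4161 + 1.7509 = 7.1670.
Closed form (all zeros inside, monic): I(r) = n·log(r) = 4·log(6) = 7.1670. ✓

I(r) ≈ 7.1670.
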